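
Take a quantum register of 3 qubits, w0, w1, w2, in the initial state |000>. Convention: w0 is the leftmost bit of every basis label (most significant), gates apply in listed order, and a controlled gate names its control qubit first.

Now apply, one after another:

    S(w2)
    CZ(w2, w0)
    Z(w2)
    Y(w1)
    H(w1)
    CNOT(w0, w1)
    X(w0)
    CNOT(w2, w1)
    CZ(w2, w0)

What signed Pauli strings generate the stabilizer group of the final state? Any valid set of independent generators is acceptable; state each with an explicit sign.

The stabilizer group can be generated by -IXI, -ZII, +IIZ, among other valid generating sets.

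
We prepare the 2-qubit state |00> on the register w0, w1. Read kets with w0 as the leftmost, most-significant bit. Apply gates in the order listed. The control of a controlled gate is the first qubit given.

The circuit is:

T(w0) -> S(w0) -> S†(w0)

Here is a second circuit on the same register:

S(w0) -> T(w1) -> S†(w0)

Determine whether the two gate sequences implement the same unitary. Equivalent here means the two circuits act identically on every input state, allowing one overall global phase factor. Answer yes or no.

No: there is an input state on which the two circuits produce genuinely different outputs (not merely differing by a phase).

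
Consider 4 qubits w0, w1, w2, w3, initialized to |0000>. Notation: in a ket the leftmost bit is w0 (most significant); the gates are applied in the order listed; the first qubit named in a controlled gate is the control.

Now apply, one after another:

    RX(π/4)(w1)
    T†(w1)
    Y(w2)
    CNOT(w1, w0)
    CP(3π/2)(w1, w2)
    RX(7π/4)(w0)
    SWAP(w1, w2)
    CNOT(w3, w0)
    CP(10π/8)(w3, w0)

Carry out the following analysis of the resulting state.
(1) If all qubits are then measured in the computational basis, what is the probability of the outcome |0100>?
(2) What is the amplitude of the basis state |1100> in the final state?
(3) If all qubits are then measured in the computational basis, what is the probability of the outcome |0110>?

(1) Outcome |0100> occurs with probability sqrt(2)/4 + 3/8.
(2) |1100> carries amplitude sqrt(2)/4 in the final state.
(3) Outcome |0110> occurs with probability 3/8 - sqrt(2)/4.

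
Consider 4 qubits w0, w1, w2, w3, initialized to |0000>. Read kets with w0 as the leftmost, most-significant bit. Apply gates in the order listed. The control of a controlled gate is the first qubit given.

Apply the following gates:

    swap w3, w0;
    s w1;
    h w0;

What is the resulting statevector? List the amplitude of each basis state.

The resulting statevector has amplitude sqrt(2)/2 on |0000>, sqrt(2)/2 on |1000>, and 0 on every other basis state.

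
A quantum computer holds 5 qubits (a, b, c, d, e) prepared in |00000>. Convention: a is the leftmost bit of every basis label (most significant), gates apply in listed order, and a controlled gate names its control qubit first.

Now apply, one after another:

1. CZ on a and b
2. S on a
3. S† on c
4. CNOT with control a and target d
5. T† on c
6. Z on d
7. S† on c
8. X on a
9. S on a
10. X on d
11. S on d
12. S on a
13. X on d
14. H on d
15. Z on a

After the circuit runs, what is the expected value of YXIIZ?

The expectation value of YXIIZ is 0.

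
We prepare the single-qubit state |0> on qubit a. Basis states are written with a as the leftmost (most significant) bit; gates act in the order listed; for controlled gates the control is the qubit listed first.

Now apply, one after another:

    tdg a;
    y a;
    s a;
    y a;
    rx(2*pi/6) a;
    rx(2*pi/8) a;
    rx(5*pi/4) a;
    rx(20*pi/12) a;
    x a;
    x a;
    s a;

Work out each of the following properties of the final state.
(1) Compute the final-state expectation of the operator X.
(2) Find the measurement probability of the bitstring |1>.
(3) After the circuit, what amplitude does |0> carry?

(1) In the final state, X has expectation -1.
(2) Outcome |1> occurs with probability 1/2.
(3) The final state's coefficient on |0> equals sqrt(2)*I/2.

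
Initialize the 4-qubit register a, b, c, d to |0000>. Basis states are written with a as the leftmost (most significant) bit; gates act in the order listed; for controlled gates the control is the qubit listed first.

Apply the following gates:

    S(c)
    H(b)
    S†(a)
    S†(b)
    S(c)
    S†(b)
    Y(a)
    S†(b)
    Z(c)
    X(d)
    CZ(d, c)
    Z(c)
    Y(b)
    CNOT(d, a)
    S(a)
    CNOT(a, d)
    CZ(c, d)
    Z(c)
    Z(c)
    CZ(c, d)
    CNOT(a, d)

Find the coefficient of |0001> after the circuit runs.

The final state's coefficient on |0001> equals sqrt(2)*I/2.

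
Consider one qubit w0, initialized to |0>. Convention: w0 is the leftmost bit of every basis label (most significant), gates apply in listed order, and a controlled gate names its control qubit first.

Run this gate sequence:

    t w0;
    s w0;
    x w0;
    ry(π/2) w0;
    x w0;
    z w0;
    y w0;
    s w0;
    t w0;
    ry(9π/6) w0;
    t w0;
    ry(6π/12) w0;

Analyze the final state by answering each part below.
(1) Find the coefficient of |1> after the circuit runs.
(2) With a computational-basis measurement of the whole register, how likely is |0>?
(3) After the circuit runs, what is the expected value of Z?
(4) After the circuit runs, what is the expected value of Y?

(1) |1> carries amplitude sqrt(2)*(-exp(3*I*pi/4) + exp(I*pi/4) + 2*I)/4 in the final state.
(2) Outcome |0> occurs with probability 1/4.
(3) The expectation value of Z is -1/2.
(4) The observable Y averages to -1/2.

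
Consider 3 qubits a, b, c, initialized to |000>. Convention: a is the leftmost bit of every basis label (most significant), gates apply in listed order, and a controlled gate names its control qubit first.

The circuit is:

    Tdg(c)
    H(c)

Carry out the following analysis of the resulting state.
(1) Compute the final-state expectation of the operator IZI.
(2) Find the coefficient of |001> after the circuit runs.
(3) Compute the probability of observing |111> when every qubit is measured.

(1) In the final state, IZI has expectation 1.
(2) |001> carries amplitude sqrt(2)/2 in the final state.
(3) A full measurement returns |111> with probability 0.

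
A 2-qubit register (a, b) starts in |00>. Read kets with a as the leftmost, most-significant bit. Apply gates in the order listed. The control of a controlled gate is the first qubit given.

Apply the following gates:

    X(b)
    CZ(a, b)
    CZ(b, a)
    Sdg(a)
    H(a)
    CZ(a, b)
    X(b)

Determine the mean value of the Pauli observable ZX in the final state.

The observable ZX averages to 0.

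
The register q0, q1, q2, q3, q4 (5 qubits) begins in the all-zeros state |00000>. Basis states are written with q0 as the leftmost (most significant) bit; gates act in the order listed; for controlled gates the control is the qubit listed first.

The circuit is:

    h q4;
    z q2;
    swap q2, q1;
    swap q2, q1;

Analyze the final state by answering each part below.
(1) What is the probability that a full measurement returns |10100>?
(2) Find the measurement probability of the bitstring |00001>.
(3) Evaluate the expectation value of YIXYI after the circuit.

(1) Outcome |10100> occurs with probability 0.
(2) The probability of measuring |00001> is 1/2.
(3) The expectation value of YIXYI is 0.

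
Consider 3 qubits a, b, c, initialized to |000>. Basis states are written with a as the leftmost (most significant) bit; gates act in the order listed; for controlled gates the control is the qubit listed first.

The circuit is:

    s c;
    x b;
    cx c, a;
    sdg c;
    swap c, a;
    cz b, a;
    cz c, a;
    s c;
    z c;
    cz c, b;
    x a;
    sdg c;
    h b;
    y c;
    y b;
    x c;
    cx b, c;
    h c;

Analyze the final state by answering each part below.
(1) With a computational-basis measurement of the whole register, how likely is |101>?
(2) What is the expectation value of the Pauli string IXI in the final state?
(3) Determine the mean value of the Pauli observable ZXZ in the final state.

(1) The probability of measuring |101> is 1/4.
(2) In the final state, IXI has expectation 0.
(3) The expectation value of ZXZ is -1.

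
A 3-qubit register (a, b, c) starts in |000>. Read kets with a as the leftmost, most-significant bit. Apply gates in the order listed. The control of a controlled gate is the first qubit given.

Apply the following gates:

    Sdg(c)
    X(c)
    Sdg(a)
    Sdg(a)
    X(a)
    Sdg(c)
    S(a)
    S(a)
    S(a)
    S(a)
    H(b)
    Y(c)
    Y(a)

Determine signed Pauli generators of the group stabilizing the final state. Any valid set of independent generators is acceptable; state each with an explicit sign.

The final state is stabilized by the group generated by +IXI, +ZII, +IIZ; other independent generating sets are equally valid.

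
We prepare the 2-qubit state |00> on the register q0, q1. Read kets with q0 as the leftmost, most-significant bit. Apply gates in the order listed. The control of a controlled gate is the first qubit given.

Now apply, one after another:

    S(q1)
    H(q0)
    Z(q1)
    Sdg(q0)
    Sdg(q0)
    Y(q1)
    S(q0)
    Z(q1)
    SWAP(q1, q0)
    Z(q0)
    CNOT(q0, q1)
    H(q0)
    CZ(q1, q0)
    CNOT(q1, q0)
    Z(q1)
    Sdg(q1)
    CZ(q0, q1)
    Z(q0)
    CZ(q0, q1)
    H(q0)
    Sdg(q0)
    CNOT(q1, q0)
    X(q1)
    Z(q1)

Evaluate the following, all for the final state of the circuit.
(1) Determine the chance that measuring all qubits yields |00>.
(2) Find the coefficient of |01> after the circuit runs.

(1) Outcome |00> occurs with probability 1/2.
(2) |01> carries amplitude -sqrt(2)/2 in the final state.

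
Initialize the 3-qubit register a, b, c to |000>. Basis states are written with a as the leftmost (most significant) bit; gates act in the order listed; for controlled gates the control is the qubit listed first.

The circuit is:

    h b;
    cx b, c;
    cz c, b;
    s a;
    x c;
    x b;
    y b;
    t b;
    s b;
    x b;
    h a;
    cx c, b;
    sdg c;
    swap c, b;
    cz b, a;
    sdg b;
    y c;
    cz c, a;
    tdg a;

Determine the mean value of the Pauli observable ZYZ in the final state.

The expectation value of ZYZ is -sqrt(2)/2.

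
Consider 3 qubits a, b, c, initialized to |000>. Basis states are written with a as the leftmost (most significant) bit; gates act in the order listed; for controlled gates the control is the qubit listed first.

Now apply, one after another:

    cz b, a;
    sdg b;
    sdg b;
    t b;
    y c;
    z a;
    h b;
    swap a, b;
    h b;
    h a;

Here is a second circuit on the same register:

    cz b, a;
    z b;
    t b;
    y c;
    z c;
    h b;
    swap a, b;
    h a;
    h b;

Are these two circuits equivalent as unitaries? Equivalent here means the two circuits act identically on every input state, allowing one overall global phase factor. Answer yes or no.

No: there is an input state on which the two circuits produce genuinely different outputs (not merely differing by a phase).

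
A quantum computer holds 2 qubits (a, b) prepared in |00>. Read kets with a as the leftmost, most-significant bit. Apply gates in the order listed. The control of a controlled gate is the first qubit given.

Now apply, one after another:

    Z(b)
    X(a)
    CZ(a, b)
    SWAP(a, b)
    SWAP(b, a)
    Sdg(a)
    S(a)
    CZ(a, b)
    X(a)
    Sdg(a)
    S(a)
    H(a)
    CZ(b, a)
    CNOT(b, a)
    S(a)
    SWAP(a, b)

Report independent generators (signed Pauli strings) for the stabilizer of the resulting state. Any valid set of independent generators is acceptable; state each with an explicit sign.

One valid set of independent stabilizer generators is +IY, +ZI (any independent generating set of the same group is equally correct).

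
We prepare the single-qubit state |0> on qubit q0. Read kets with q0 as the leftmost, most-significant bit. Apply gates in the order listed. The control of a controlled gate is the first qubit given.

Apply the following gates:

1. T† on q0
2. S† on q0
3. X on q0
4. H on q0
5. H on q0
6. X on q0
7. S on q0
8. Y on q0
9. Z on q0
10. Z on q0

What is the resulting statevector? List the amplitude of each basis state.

The resulting statevector has amplitude 0 on |0>, I on |1>.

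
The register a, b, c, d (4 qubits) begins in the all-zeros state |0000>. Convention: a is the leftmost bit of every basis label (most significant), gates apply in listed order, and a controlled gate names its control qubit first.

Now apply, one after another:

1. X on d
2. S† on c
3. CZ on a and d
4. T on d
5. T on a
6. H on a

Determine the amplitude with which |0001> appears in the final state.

The amplitude on |0001> is sqrt(2)*exp(I*pi/4)/2.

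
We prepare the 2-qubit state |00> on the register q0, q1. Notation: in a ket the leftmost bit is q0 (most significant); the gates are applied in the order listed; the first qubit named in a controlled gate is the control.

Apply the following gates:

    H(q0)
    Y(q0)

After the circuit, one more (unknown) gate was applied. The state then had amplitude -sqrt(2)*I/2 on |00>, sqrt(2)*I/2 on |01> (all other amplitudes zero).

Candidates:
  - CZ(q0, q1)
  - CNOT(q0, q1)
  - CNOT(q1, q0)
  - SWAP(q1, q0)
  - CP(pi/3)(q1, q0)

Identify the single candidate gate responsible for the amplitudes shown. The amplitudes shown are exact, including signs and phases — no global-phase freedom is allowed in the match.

It was SWAP(q1, q0) that produced the state shown.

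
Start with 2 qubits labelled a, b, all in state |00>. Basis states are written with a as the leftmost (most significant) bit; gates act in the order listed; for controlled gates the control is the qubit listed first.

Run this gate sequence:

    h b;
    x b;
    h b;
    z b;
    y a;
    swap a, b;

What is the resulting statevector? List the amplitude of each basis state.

The resulting statevector has amplitude I on |01>, and 0 on every other basis state. Key observation: gates 1-4 undo each other exactly, leaving only the rest of the circuit to track.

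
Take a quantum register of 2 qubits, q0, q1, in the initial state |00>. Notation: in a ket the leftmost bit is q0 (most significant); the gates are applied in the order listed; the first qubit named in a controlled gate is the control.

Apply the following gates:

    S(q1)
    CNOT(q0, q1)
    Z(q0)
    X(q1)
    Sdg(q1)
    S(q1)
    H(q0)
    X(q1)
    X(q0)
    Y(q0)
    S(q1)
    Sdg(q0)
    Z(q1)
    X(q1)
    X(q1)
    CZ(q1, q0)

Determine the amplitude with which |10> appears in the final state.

|10> carries amplitude sqrt(2)/2 in the final state. Key observation: gates 14-15 undo each other exactly, leaving only the rest of the circuit to track.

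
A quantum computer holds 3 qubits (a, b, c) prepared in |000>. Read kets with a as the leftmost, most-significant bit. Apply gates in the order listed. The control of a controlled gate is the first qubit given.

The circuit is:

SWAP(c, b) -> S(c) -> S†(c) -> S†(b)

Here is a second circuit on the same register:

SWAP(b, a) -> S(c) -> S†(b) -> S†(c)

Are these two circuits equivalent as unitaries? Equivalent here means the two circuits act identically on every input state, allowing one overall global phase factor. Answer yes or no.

No: there is an input state on which the two circuits produce genuinely different outputs (not merely differing by a phase).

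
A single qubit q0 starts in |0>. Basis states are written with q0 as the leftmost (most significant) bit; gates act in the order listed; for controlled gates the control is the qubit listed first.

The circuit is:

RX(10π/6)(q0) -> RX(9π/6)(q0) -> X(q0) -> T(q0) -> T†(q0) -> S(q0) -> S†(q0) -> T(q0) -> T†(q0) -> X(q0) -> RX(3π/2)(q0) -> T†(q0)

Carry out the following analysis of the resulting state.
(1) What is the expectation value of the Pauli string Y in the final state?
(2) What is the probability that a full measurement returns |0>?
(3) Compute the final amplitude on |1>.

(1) The expectation value of Y is -sqrt(6)/4. Key observation: gates 3-10 undo each other exactly, leaving only the rest of the circuit to track.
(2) The probability of measuring |0> is 1/4.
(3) |1> carries amplitude -sqrt(3)*exp(I*pi/4)/2 in the final state.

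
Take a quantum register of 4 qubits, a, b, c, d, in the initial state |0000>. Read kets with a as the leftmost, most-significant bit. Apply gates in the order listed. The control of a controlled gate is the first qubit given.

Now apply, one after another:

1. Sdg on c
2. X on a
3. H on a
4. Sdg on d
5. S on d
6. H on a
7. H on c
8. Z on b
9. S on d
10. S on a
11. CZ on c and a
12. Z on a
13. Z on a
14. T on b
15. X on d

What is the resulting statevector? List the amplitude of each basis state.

After the circuit, the state carries amplitude sqrt(2)*I/2 on |1001>, -sqrt(2)*I/2 on |1011>, and 0 on every other basis state. Key observation: steps 3-6 multiply out to the identity, so the circuit reduces to the remaining gates.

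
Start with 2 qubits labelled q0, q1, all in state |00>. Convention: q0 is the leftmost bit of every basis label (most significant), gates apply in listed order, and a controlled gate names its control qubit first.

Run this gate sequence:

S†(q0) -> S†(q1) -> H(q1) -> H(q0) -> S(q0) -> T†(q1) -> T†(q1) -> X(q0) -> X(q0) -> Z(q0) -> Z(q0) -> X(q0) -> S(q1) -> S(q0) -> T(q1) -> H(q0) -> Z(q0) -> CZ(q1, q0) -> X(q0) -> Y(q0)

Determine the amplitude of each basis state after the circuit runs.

The resulting statevector has amplitude sqrt(2)/2 on |00>, sqrt(2)*exp(I*pi/4)/2 on |01>, 0 on |10>, 0 on |11>. Key observation: steps 8-9 multiply out to the identity, so the circuit reduces to the remaining gates.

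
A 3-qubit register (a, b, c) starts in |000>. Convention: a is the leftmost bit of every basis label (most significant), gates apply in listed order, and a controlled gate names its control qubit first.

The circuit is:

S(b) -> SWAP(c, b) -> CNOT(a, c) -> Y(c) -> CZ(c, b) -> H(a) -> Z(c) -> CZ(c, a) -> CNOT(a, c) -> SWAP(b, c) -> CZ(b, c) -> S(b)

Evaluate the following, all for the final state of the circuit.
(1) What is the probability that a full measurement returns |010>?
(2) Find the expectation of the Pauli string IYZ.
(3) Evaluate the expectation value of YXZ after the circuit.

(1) The probability of measuring |010> is 1/2.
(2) In the final state, IYZ has expectation 0.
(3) The observable YXZ averages to 1.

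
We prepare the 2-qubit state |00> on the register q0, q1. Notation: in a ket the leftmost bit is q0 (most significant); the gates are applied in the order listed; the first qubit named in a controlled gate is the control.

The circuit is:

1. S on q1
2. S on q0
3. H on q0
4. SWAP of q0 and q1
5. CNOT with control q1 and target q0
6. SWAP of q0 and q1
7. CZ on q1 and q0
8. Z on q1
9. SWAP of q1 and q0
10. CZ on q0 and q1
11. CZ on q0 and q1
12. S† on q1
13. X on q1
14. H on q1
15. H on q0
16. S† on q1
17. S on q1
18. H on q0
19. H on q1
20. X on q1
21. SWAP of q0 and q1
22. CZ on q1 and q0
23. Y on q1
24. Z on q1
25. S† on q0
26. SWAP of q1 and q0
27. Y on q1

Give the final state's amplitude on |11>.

The amplitude on |11> is sqrt(2)/2. Key observation: the block from step 13 through step 20 cancels to the identity and can be dropped.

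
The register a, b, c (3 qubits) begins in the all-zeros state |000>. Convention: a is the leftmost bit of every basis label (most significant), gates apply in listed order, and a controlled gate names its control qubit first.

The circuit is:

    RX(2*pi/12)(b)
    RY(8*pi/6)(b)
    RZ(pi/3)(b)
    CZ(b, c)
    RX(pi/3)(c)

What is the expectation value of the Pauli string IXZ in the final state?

In the final state, IXZ has expectation -3/16 + sqrt(3)/8.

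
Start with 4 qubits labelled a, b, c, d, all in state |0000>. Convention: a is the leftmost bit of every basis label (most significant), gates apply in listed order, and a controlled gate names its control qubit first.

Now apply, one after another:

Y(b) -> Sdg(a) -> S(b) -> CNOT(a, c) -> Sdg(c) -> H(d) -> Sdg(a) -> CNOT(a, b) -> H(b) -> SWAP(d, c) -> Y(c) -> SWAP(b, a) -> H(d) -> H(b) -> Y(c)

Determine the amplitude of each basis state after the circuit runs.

The resulting statevector has amplitude -1/4 on |0000>, -1/4 on |0001>, -1/4 on |0010>, -1/4 on |0011>, -1/4 on |0100>, -1/4 on |0101>, -1/4 on |0110>, -1/4 on |0111>, 1/4 on |1000>, 1/4 on |1001>, 1/4 on |1010>, 1/4 on |1011>, 1/4 on |1100>, 1/4 on |1101>, 1/4 on |1110>, 1/4 on |1111>.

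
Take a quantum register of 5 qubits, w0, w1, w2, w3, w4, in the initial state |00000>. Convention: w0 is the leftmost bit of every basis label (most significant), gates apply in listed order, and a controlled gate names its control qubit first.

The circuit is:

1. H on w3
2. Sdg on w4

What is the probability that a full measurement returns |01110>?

The probability of measuring |01110> is 0.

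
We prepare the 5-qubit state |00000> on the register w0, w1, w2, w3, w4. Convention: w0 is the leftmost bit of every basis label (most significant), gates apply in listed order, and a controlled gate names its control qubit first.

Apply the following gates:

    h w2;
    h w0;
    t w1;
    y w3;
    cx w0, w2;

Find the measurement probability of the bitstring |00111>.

The probability of measuring |00111> is 0.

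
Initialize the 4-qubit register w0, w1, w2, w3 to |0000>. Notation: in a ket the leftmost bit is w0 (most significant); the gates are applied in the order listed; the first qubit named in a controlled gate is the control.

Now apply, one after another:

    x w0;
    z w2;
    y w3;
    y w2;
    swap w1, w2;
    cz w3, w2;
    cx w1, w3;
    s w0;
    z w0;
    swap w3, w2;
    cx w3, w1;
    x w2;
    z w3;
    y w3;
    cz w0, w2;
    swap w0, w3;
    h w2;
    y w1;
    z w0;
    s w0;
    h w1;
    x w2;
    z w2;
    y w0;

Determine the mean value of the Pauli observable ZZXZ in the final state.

The expectation value of ZZXZ is 0.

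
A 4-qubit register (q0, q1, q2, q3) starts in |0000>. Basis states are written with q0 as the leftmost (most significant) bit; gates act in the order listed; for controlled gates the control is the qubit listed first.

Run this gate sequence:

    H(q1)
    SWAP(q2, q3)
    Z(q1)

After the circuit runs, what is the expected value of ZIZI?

In the final state, ZIZI has expectation 1.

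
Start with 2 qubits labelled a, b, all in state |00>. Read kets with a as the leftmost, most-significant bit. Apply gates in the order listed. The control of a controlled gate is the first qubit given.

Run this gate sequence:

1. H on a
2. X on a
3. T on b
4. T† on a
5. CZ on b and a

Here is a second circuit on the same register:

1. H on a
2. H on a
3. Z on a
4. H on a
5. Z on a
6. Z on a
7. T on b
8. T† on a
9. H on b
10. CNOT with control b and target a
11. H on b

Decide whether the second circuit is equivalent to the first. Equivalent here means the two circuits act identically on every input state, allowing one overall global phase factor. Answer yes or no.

No — the two circuits implement different unitaries, even allowing a global phase.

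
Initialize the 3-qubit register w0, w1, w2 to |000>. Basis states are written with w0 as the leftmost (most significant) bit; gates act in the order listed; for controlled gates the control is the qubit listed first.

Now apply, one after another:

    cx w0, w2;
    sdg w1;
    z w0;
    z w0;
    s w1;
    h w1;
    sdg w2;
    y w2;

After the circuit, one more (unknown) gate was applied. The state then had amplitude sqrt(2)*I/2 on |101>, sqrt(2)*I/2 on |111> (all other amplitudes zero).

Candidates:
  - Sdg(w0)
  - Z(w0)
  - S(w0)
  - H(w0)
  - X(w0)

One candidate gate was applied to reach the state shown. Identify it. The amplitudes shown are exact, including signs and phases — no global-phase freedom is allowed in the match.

It was X(w0) that produced the state shown. Key observation: steps 2-5 multiply out to the identity, so the circuit reduces to the remaining gates.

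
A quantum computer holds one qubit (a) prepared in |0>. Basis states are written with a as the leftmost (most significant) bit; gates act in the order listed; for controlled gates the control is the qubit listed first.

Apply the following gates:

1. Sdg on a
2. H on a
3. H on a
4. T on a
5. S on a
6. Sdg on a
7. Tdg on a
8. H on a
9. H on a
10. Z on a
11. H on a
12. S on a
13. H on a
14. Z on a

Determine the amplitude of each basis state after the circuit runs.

The resulting statevector has amplitude 1/2 + I/2 on |0>, -1/2 + I/2 on |1>. Key observation: the block from step 2 through step 9 cancels to the identity and can be dropped.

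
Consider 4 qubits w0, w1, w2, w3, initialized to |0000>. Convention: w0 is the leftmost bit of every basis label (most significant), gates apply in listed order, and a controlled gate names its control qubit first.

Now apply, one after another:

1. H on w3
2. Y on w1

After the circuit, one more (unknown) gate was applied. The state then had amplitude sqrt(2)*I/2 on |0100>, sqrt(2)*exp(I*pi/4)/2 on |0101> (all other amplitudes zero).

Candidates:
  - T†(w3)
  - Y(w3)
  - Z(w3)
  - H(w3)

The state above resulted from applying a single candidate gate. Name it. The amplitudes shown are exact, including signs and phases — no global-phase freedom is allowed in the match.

The unique candidate consistent with the amplitudes is T†(w3).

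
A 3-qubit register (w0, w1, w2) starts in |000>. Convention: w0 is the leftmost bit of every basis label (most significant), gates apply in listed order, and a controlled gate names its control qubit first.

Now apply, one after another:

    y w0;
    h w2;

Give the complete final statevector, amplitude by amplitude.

The final amplitudes are sqrt(2)*I/2 on |100>, sqrt(2)*I/2 on |101>, and 0 on every other basis state.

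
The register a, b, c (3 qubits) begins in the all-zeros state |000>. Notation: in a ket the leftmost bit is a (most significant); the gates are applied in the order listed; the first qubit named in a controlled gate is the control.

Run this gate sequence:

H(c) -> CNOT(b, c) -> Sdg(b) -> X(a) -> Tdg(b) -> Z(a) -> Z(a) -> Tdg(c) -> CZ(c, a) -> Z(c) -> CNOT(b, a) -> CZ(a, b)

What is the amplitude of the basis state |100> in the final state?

The final state's coefficient on |100> equals sqrt(2)/2.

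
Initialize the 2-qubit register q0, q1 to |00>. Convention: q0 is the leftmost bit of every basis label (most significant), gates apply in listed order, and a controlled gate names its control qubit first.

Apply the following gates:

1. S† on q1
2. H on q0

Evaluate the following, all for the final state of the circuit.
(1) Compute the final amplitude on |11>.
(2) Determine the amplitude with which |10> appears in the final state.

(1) |11> carries amplitude 0 in the final state.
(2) |10> carries amplitude sqrt(2)/2 in the final state.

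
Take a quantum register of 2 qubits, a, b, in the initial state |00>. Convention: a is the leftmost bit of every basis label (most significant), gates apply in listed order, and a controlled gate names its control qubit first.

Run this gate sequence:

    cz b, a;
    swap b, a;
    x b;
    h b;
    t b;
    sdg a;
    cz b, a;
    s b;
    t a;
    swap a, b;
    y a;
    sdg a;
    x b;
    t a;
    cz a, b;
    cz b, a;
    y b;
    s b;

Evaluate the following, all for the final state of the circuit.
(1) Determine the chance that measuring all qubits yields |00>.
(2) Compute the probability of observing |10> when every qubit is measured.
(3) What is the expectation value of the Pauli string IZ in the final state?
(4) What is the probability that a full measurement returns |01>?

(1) The probability of measuring |00> is 1/2.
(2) Outcome |10> occurs with probability 1/2.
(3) In the final state, IZ has expectation 1.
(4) The probability of measuring |01> is 0.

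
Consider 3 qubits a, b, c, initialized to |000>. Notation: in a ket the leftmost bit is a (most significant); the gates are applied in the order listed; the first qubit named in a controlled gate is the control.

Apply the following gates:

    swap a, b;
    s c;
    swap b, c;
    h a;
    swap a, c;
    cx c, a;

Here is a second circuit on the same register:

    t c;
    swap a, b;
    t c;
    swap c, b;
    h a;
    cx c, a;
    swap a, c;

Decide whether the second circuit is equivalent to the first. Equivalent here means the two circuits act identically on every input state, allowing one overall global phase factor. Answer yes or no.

No: there is an input state on which the two circuits produce genuinely different outputs (not merely differing by a phase).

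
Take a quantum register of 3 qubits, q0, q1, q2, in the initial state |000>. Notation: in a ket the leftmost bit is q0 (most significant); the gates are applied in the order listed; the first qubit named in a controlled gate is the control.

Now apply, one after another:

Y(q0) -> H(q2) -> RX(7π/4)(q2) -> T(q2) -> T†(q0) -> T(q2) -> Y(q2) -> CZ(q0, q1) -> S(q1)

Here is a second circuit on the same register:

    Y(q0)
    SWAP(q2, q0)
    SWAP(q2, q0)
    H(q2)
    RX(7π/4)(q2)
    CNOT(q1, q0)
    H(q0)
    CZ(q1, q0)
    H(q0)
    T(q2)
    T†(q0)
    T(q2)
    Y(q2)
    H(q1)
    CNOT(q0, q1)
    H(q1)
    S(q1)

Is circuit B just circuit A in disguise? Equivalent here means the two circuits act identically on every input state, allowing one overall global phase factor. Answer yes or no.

Yes — the two circuits implement the same unitary up to a global phase.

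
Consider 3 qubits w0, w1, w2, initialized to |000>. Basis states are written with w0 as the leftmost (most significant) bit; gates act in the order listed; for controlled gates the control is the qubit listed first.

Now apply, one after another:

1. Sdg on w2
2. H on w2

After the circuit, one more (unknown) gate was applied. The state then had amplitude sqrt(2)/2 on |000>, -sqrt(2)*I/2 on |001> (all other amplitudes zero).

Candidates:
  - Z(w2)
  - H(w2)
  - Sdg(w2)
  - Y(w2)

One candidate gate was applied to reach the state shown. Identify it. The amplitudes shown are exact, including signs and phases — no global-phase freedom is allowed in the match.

It was Sdg(w2) that produced the state shown.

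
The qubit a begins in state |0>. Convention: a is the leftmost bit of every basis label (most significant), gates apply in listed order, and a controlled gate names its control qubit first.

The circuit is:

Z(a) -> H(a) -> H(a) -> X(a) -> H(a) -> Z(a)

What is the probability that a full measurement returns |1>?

The probability of measuring |1> is 1/2. Key observation: steps 3-6 multiply out to the identity, so the circuit reduces to the remaining gates.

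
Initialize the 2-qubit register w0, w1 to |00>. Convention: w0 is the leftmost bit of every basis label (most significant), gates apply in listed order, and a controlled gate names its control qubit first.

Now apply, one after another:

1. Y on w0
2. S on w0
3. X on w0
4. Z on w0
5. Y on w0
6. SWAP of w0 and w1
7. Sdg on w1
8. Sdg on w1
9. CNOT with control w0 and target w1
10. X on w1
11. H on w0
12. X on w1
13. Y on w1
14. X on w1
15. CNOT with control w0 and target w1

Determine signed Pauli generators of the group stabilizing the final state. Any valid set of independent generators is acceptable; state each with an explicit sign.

One valid set of independent stabilizer generators is +XX, -ZZ (any independent generating set of the same group is equally correct).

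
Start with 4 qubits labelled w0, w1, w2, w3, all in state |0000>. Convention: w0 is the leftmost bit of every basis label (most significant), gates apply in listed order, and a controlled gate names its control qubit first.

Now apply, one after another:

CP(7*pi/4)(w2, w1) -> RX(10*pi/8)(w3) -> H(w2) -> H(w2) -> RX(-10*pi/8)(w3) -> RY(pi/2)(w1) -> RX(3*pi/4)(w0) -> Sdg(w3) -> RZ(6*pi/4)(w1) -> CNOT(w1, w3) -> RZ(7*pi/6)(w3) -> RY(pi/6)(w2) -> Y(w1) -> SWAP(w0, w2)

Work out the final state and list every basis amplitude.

The final amplitudes are 0 on |0000>, (1 + sqrt(3))*sqrt(2 - sqrt(2))*exp(5*I*pi/6)/8 on |0001>, 0 on |0010>, (1 + sqrt(3))*sqrt(sqrt(2) + 2)*exp(I*pi/3)/8 on |0011>, sqrt(2 - sqrt(2))*(-sqrt(3) - 1)*exp(I*pi/6)/8 on |0100>, 0 on |0101>, (1 + sqrt(3))*sqrt(sqrt(2) + 2)*exp(2*I*pi/3)/8 on |0110>, 0 on |0111>, 0 on |1000>, (-1 + sqrt(3))*sqrt(2 - sqrt(2))*exp(5*I*pi/6)/8 on |1001>, 0 on |1010>, (-1 + sqrt(3))*sqrt(sqrt(2) + 2)*exp(I*pi/3)/8 on |1011>, (1 - sqrt(3))*sqrt(2 - sqrt(2))*exp(I*pi/6)/8 on |1100>, 0 on |1101>, (-1 + sqrt(3))*sqrt(sqrt(2) + 2)*exp(2*I*pi/3)/8 on |1110>, 0 on |1111>. Key observation: the block from step 2 through step 5 cancels to the identity and can be dropped.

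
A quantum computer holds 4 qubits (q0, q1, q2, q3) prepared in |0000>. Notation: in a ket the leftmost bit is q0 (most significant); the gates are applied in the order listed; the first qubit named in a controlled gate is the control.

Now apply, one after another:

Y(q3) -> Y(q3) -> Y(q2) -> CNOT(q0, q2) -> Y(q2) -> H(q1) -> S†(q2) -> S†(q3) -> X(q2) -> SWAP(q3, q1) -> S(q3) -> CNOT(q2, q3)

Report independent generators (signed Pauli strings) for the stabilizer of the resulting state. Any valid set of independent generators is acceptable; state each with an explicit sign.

The final state is stabilized by the group generated by -IIIY, +ZIII, +IZII, -IIZI; other independent generating sets are equally valid.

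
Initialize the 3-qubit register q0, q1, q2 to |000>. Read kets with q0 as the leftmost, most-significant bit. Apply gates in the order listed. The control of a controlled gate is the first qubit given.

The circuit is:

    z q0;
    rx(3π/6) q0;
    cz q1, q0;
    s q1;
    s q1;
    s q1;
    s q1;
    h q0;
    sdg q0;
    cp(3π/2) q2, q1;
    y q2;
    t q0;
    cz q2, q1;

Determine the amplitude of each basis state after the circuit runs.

The resulting statevector has amplitude 1/2 + I/2 on |001>, (1 + I)*exp(I*pi/4)/2 on |101>, and 0 on every other basis state. Key observation: the block from step 4 through step 7 cancels to the identity and can be dropped.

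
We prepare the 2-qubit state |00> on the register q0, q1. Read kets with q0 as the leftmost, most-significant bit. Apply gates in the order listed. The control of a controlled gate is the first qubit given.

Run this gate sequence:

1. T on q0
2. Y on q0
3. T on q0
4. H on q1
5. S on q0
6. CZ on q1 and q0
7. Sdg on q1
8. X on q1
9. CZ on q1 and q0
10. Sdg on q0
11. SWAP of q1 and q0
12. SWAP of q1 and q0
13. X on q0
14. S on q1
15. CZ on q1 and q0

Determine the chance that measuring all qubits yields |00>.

The probability of measuring |00> is 1/2.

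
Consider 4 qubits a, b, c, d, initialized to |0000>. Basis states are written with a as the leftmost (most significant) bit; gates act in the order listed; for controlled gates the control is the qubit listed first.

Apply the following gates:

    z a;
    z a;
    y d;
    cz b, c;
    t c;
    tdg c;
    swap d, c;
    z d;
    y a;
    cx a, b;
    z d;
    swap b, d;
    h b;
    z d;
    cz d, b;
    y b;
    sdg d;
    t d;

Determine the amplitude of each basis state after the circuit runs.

The resulting statevector has amplitude sqrt(2)*exp(I*pi/4)/2 on |1011>, sqrt(2)*exp(I*pi/4)/2 on |1111>, and 0 on every other basis state.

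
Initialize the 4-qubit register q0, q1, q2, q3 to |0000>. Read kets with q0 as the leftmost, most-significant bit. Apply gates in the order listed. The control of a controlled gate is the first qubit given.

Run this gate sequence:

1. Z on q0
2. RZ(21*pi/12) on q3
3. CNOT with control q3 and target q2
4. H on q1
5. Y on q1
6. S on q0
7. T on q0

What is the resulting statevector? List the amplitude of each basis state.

The final amplitudes are sqrt(2)*exp(5*I*pi/8)/2 on |0000>, -sqrt(2)*exp(5*I*pi/8)/2 on |0100>, and 0 on every other basis state.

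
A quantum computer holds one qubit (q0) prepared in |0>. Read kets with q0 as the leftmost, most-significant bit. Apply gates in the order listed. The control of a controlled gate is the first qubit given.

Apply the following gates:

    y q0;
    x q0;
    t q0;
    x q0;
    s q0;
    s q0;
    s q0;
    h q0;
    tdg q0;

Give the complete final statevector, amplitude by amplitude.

The final amplitudes are sqrt(2)/2 on |0>, sqrt(2)*exp(3*I*pi/4)/2 on |1>.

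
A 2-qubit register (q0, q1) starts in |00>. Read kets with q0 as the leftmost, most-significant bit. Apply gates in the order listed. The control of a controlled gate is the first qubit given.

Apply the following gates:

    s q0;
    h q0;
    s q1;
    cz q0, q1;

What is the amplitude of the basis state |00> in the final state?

The amplitude on |00> is sqrt(2)/2.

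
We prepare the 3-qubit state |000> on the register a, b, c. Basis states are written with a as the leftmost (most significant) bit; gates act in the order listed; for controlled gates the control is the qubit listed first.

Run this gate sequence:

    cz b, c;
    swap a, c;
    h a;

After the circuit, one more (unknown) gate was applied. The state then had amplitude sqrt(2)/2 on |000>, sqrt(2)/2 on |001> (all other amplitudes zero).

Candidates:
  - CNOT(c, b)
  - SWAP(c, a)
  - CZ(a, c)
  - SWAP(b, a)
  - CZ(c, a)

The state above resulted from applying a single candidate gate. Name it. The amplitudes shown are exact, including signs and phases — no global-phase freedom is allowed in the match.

The applied gate was SWAP(c, a).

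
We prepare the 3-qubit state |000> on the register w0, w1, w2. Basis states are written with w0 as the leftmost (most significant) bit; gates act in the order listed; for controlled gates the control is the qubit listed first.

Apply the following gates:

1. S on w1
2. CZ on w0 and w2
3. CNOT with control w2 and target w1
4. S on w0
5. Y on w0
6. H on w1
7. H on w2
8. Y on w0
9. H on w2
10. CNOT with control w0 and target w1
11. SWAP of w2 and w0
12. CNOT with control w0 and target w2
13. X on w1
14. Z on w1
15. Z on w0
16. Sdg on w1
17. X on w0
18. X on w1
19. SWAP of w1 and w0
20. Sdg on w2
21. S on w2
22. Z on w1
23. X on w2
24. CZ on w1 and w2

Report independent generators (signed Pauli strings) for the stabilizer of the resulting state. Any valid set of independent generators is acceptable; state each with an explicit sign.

The final state is stabilized by the group generated by -YII, -IZI, -IIZ; other independent generating sets are equally valid.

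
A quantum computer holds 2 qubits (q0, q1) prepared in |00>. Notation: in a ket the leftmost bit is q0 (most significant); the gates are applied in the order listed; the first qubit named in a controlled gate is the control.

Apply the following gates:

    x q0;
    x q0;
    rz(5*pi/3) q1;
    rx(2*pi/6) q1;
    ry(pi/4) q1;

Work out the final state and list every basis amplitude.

The final amplitudes are -sqrt(3*sqrt(2) + 6)*exp(I*pi/6)/4 - sqrt(2 - sqrt(2))*exp(2*I*pi/3)/4 on |00>, -sqrt(6 - 3*sqrt(2))*exp(I*pi/6)/4 + sqrt(sqrt(2) + 2)*exp(2*I*pi/3)/4 on |01>, 0 on |10>, 0 on |11>. Key observation: gates 1-2 undo each other exactly, leaving only the rest of the circuit to track.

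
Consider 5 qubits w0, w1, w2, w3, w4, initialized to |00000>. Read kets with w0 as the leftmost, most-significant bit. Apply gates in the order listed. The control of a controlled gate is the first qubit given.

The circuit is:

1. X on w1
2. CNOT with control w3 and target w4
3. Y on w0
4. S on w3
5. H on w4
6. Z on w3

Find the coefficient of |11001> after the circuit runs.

The amplitude on |11001> is sqrt(2)*I/2.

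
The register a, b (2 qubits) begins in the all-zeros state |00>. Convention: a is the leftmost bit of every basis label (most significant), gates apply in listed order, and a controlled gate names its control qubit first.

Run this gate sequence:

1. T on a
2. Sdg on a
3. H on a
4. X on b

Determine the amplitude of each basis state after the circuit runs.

The resulting statevector has amplitude 0 on |00>, sqrt(2)/2 on |01>, 0 on |10>, sqrt(2)/2 on |11>.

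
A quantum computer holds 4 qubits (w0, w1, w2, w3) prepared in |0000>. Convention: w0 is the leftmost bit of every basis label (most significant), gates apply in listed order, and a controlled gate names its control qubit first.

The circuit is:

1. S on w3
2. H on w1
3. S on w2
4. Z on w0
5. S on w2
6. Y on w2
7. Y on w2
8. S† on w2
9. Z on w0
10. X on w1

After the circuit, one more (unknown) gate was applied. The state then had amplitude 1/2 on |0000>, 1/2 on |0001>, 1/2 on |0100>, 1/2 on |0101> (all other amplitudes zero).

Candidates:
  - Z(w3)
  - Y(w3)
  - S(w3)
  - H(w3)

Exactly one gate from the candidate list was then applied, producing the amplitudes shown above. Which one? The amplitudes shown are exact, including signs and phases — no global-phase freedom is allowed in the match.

The applied gate was H(w3). Key observation: gates 4-9 undo each other exactly, leaving only the rest of the circuit to track.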